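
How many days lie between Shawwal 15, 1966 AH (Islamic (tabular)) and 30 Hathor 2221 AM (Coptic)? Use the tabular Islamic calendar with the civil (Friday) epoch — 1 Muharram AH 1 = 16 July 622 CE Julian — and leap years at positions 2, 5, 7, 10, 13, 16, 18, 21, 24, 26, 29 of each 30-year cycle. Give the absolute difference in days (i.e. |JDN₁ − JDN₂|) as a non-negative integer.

First date → JDN 2645050; second date → JDN 2635974.
The interval is |2645050 − 2635974| = 9076 days.

9076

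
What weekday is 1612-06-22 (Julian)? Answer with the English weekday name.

Monday

This is JDN 2310014 (2 July 1612 Gregorian).
Since JDN mod 7 = 0 (0 = Monday), the day is Monday.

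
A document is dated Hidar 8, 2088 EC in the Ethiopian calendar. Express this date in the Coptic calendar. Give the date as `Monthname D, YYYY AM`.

Julian Day Number of the source date = 2486565.
Converting JDN 2486565 to the Coptic calendar gives 8 Hathor 1812 AM.

Hathor 8, 1812 AM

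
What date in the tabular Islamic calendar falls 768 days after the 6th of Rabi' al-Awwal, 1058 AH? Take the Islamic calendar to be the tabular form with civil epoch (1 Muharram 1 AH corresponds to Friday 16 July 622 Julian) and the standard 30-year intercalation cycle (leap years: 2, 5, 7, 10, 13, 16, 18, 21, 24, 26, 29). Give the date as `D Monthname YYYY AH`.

7 Jumada al-Awwal 1060 AH

The starting date is JDN 2323070; 2323070 + 768 = 2323838.
JDN 2323838 corresponds to 7 Jumada al-Awwal 1060 AH.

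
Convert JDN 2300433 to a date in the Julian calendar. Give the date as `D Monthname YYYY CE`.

The Gregorian equivalent of JDN 2300433 is 9 April 1586.
In the Julian calendar that day is 30 March 1586 CE.

30 March 1586 CE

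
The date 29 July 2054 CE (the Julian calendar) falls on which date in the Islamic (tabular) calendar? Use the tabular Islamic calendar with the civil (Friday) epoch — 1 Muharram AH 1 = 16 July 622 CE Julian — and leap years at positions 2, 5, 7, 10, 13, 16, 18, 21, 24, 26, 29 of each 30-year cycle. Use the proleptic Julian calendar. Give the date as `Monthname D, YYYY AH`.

Muharram 7, 1477 AH

Both dates share Julian Day Number 2471491; in the tabular Islamic calendar that is 7 Muharram 1477 AH.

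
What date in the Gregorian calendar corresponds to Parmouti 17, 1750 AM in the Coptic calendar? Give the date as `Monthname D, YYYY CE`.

April 25, 2034 CE

Julian Day Number of the source date = 2464078.
Converting JDN 2464078 to the Gregorian calendar gives 25 April 2034 CE.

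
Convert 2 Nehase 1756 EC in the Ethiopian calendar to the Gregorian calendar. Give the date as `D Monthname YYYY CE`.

6 August 1764 CE

Both dates share Julian Day Number 2365566; in the Gregorian calendar that is 6 August 1764 CE.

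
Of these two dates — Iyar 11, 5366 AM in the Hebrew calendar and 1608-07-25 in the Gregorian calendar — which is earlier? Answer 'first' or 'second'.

The two dates have Julian Day Numbers 2307777 and 2308576 respectively.
Since 2307777 < 2308576, the first date comes first.

first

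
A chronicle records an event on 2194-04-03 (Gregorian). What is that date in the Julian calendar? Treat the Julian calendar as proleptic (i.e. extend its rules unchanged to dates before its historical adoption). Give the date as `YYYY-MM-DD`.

At this point the Julian calendar is 14 days behind the Gregorian.
3 April 2194 Gregorian − 14 days → 20 March 2194 Julian.

2194-03-20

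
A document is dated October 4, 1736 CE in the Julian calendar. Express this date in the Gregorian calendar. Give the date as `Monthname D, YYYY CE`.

October 15, 1736 CE

The Julian–Gregorian offset here is 11 days (Julian trailing).
4 October 1736 Julian + 11 days → 15 October 1736 Gregorian.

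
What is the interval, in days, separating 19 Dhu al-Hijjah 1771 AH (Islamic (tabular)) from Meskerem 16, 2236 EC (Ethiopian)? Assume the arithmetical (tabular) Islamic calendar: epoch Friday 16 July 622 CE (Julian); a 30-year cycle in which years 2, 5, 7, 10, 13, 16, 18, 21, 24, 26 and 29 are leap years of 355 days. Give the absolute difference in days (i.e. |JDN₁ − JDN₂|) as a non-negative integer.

35442

First date → JDN 2576012; second date → JDN 2540570.
The interval is |2576012 − 2540570| = 35442 days.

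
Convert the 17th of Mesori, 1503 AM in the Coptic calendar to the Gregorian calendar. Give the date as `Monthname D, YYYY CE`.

August 21, 1787 CE

Julian Day Number of the source date = 2373981.
Converting JDN 2373981 to the Gregorian calendar gives 21 August 1787 CE.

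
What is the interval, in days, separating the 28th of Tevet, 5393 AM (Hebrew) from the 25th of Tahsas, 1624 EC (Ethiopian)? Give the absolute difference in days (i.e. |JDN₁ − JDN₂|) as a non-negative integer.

First date → JDN 2317511; second date → JDN 2317136.
The interval is |2317511 − 2317136| = 375 days.

375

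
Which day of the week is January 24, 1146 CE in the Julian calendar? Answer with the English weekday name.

Thursday

In the proleptic Gregorian calendar this is 31 January 1146 (JDN 2139658).
JDN 2139658 mod 7 = 3, and JDN 0 was a Monday, so this is a Thursday.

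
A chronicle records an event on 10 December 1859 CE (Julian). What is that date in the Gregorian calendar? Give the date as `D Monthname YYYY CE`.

At this point the Julian calendar is 12 days behind the Gregorian.
10 December 1859 Julian + 12 days → 22 December 1859 Gregorian.

22 December 1859 CE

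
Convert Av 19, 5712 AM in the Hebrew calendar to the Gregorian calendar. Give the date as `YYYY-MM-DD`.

1952-08-10

Both dates share Julian Day Number 2434235; in the Gregorian calendar that is 10 August 1952 CE.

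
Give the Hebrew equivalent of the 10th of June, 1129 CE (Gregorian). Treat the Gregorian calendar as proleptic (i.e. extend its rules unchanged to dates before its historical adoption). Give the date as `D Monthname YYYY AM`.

Julian Day Number of the source date = 2133579.
Converting JDN 2133579 to the Hebrew calendar gives 14 Sivan 4889 AM.

14 Sivan 4889 AM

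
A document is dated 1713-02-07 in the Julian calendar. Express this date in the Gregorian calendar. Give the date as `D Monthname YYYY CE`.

For dates in this range the Gregorian date is 11 days ahead of the Julian.
7 February 1713 Julian + 11 days → 18 February 1713 Gregorian.

18 February 1713 CE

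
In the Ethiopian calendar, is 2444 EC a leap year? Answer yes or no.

2444 mod 4 = 0; in the Ethiopian calendar a year is leap when year mod 4 = 3, so it is a common year.

no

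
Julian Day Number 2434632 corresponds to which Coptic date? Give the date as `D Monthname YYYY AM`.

The Gregorian equivalent of JDN 2434632 is 11 September 1953.
In the Coptic calendar that day is 1 Thout 1670 AM.

1 Thout 1670 AM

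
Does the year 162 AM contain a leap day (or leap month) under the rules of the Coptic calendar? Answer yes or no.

no

162 mod 4 = 2; in the Coptic calendar a year is leap when year mod 4 = 3, so it is a common year.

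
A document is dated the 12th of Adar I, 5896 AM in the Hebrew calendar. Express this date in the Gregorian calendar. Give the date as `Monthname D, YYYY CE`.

Julian Day Number of the source date = 2501263.
Converting JDN 2501263 to the Gregorian calendar gives 15 February 2136 CE.

February 15, 2136 CE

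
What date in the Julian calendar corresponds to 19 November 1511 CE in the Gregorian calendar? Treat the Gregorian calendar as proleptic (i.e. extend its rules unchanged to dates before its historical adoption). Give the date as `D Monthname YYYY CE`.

9 November 1511 CE

At this point the Julian calendar is 10 days behind the Gregorian.
19 November 1511 Gregorian − 10 days → 9 November 1511 Julian.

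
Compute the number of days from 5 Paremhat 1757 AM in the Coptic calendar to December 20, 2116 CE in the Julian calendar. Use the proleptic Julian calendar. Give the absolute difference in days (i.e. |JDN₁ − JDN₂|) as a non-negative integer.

27688

First date → JDN 2466593; second date → JDN 2494281.
The interval is |2466593 − 2494281| = 27688 days.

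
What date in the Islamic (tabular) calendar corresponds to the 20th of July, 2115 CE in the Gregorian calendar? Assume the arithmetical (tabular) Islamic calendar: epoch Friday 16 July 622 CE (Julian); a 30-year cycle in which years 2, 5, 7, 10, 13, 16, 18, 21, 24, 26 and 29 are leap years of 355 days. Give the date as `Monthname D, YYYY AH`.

Shawwal 27, 1539 AH

Both dates share Julian Day Number 2493748; in the tabular Islamic calendar that is 27 Shawwal 1539 AH.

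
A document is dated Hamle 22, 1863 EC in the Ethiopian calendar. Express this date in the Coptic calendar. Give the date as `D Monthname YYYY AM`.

22 Epip 1587 AM

Both dates share Julian Day Number 2404637; in the Coptic calendar that is 22 Epip 1587 AM.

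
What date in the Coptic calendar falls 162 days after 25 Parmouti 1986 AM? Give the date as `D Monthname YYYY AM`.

2 Paopi 1987 AM

Counting 162 days forward from JDN 2550285 reaches JDN 2550447, which is 2 Paopi 1987 AM.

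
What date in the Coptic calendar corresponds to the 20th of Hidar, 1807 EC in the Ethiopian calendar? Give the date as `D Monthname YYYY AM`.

Both dates share Julian Day Number 2383941; in the Coptic calendar that is 20 Hathor 1531 AM.

20 Hathor 1531 AM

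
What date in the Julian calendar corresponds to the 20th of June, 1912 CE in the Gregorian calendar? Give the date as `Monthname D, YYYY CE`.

June 7, 1912 CE

For dates in this range the Gregorian date is 13 days ahead of the Julian.
20 June 1912 Gregorian − 13 days → 7 June 1912 Julian.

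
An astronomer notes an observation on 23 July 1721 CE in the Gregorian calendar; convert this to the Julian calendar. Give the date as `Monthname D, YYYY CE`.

July 12, 1721 CE

The Julian–Gregorian offset here is 11 days (Julian trailing).
23 July 1721 Gregorian − 11 days → 12 July 1721 Julian.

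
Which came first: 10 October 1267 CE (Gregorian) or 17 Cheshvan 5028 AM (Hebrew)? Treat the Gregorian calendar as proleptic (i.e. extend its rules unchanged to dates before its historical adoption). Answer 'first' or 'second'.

Converting both to JDN: 2184105 vs 2184140; the smaller is the first.

first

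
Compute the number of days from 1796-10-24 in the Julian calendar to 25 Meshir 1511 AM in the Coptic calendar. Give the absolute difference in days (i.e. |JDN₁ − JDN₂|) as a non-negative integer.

613

First date → JDN 2377344; second date → JDN 2376731.
The interval is |2377344 − 2376731| = 613 days.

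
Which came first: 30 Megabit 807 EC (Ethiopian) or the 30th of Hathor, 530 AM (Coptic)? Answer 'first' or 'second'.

second

First date → JDN 2018821; second date → JDN 2018336.
JDN 2018336 < JDN 2018821, so the second date is earlier.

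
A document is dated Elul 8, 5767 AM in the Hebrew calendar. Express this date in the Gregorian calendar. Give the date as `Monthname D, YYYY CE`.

Julian Day Number of the source date = 2454335.
Converting JDN 2454335 to the Gregorian calendar gives 22 August 2007 CE.

August 22, 2007 CE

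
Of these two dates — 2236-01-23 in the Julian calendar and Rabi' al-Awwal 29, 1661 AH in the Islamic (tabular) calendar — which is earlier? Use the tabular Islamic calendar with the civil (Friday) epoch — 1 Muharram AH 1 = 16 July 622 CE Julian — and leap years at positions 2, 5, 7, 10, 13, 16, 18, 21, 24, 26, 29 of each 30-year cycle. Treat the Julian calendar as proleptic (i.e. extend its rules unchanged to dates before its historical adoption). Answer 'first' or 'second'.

First date → JDN 2537779; second date → JDN 2536776.
JDN 2536776 < JDN 2537779, so the second date is earlier.

second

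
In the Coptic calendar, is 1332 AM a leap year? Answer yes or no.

1332 mod 4 = 0; in the Coptic calendar a year is leap when year mod 4 = 3, so it is a common year.

no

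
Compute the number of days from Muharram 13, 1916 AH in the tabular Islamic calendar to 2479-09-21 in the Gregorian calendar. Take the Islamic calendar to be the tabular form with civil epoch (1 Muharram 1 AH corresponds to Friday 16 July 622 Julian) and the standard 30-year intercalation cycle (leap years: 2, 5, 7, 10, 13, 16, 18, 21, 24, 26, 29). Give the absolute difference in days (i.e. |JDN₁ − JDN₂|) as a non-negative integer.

304

JDN of the first date = 2627064.
JDN of the second date = 2626760.
|2626760 − 2627064| = 304.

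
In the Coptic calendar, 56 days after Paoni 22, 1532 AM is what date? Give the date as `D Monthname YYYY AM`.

18 Mesori 1532 AM

Counting 56 days forward from JDN 2384519 reaches JDN 2384575, which is 18 Mesori 1532 AM.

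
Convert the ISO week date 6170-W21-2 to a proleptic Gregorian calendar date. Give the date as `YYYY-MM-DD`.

ISO week 1 of 6170 is the week containing the first Thursday of 6170.
Week 21, day 2 (Tuesday) lands on 6170-05-22.

6170-05-22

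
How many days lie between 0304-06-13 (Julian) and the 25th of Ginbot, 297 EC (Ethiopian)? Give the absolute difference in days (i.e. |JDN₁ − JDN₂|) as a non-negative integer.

341

JDN of the first date = 1832258.
JDN of the second date = 1832599.
|1832599 − 1832258| = 341.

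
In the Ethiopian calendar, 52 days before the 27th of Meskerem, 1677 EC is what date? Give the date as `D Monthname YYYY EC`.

Counting 52 days back from JDN 2336406 reaches JDN 2336354, which is 10 Nehase 1676 EC.

10 Nehase 1676 EC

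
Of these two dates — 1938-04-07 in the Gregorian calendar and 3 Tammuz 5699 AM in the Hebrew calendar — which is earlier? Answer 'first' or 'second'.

first

Converting both to JDN: 2428996 vs 2429435; the smaller is the first.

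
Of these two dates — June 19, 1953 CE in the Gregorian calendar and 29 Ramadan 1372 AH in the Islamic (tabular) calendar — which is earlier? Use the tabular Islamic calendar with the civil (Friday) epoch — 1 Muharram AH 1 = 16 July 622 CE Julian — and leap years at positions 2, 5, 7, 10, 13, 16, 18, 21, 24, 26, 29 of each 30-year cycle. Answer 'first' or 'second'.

First date → JDN 2434548; second date → JDN 2434541.
JDN 2434541 < JDN 2434548, so the second date is earlier.

second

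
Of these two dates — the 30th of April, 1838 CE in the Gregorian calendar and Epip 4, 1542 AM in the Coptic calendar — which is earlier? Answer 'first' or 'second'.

second

Converting both to JDN: 2392495 vs 2388183; the smaller is the second.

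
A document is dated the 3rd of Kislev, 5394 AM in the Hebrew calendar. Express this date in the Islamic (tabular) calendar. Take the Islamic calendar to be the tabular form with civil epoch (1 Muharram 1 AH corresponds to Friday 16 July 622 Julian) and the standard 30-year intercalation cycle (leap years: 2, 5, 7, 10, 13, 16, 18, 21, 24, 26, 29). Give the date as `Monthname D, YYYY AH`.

The source date corresponds to 5 November 1633 in the Gregorian calendar (JDN 2317810).
That day falls on 3 Jumada al-Awwal 1043 AH in the tabular Islamic calendar.

Jumada al-Awwal 3, 1043 AH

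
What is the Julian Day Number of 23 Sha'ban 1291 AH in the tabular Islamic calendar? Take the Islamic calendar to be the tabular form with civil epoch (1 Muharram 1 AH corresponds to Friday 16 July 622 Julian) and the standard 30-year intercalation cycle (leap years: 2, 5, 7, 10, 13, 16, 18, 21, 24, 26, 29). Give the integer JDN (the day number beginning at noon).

In the Gregorian calendar the same day is 5 October 1874.
JDN 2451545 is 1 January 2000 CE (Gregorian); the target day is −45743 days from there, so JDN = 2405802.

2405802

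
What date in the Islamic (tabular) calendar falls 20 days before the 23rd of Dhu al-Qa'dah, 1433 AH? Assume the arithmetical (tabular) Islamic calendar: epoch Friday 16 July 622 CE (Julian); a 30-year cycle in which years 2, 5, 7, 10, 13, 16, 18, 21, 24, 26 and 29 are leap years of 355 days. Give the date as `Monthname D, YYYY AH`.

Dhu al-Qa'dah 3, 1433 AH

Counting 20 days back from JDN 2456210 reaches JDN 2456190, which is Dhu al-Qa'dah 3, 1433 AH.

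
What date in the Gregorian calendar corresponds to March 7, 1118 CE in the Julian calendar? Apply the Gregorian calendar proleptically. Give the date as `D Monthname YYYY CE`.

At this point the Julian calendar is 7 days behind the Gregorian.
7 March 1118 Julian + 7 days → 14 March 1118 Gregorian.

14 March 1118 CE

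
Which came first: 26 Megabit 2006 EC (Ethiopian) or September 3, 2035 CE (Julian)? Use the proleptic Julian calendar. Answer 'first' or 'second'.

first

Converting both to JDN: 2456752 vs 2464587; the smaller is the first.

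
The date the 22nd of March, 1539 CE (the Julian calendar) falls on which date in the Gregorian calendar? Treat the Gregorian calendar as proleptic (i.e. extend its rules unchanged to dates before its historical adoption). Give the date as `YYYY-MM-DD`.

The Julian–Gregorian offset here is 10 days (Julian trailing).
22 March 1539 Julian + 10 days → 1 April 1539 Gregorian.

1539-04-01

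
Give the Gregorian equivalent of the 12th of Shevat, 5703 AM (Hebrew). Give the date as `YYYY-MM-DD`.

1943-01-18

Julian Day Number of the source date = 2430743.
Converting JDN 2430743 to the Gregorian calendar gives 18 January 1943 CE.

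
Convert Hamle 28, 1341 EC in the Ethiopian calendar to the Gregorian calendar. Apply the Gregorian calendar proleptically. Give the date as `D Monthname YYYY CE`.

Both dates share Julian Day Number 2213983; in the Gregorian calendar that is 30 July 1349 CE.

30 July 1349 CE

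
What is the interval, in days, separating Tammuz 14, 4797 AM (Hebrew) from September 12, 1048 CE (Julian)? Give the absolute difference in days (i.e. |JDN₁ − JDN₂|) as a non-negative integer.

First date → JDN 2100003; second date → JDN 2104095.
The interval is |2100003 − 2104095| = 4092 days.

4092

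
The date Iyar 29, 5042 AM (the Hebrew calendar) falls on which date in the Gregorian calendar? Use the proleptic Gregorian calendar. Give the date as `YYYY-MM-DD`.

1282-05-16

Both dates share Julian Day Number 2189437; in the Gregorian calendar that is 16 May 1282 CE.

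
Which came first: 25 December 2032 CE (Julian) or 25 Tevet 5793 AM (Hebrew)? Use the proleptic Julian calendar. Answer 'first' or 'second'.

second

Converting both to JDN: 2463605 vs 2463594; the smaller is the second.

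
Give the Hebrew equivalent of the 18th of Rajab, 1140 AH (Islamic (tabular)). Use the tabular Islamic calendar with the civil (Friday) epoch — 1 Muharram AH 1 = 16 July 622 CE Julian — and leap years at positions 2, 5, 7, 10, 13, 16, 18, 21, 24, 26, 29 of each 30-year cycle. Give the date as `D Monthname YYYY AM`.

Both dates share Julian Day Number 2352258; in the Hebrew calendar that is 19 Adar 5488 AM.

19 Adar 5488 AM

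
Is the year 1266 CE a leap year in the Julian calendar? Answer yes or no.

1266 mod 4 = 2, so it is a common year in the Julian calendar.

no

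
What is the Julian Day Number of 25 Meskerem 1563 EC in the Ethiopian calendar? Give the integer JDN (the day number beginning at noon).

2294765

In the proleptic Gregorian calendar the same day is 2 October 1570.
JDN 2400001 is 17 November 1858 CE (Gregorian), MJD 0; the target day is −105236 days from there, so JDN = 2294765.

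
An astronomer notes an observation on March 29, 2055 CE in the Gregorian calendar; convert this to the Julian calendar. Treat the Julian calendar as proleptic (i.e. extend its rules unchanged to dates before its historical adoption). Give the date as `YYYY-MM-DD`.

2055-03-16

The Julian–Gregorian offset here is 13 days (Julian trailing).
29 March 2055 Gregorian − 13 days → 16 March 2055 Julian.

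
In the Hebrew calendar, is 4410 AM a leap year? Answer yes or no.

Hebrew year 4410 is year 2 of its 19-year Metonic cycle; leap years are at positions 3, 6, 8, 11, 14, 17, 19, so it is a common year (12 months).

no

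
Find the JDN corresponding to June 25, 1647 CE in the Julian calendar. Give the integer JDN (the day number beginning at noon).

2322800

Equivalently 5 July 1647 (Gregorian).
JDN 2299161 is 15 October 1582 CE (Gregorian); the target day is +23639 days from there, so JDN = 2322800.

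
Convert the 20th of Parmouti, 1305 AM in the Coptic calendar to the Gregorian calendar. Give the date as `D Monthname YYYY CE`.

25 April 1589 CE

Julian Day Number of the source date = 2301545.
Converting JDN 2301545 to the Gregorian calendar gives 25 April 1589 CE.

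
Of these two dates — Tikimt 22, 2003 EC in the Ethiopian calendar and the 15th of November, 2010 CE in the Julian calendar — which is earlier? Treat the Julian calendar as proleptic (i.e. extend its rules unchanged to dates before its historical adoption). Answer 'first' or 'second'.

first

First date → JDN 2455502; second date → JDN 2455529.
JDN 2455502 < JDN 2455529, so the first date is earlier.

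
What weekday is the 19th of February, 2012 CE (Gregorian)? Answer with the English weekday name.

JDN 2455977 mod 7 = 6, and JDN 0 was a Monday, so this is a Sunday.

Sunday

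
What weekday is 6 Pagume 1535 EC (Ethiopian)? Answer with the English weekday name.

This is JDN 2284879 (8 September 1543 Gregorian).
Since JDN mod 7 = 2 (0 = Monday), the day is Wednesday.

Wednesday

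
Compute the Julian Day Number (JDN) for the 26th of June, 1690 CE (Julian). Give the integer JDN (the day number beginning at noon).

2338507

In the Gregorian calendar the same day is 6 July 1690.
JDN 2451545 is 1 January 2000 CE (Gregorian); the target day is −113038 days from there, so JDN = 2338507.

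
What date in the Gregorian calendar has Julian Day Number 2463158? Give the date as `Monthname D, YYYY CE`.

October 18, 2031 CE

JDN 2451545 is 1 Jan 2000; 2463158 is +11613 days from there.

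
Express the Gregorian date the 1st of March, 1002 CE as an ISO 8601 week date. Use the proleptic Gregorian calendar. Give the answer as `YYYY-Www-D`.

The weekday is Monday (ISO weekday 1).
That Monday belongs to ISO week 9 of ISO year 1002.

1002-W09-1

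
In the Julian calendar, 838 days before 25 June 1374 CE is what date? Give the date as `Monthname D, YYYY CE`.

Counting 838 days back from JDN 2223087 reaches JDN 2222249, which is March 9, 1372 CE.

March 9, 1372 CE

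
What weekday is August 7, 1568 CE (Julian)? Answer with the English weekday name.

Equivalently 17 August 1568 Gregorian, JDN 2293989.
2293989 ≡ 5 (mod 7); counting from Monday = 0 gives Saturday.

Saturday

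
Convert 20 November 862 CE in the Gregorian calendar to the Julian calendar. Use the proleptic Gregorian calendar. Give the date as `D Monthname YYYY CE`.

The Julian–Gregorian offset here is 4 days (Julian trailing).
20 November 862 Gregorian − 4 days → 16 November 862 Julian.

16 November 862 CE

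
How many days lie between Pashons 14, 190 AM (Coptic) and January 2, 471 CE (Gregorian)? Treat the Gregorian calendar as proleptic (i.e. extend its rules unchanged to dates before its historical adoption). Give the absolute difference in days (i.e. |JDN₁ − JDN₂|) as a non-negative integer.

JDN of the first date = 1894315.
JDN of the second date = 1893091.
|1893091 − 1894315| = 1224.

1224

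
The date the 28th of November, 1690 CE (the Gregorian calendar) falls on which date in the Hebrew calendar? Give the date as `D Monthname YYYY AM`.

26 Kislev 5451 AM

Julian Day Number of the source date = 2338652.
Converting JDN 2338652 to the Hebrew calendar gives 26 Kislev 5451 AM.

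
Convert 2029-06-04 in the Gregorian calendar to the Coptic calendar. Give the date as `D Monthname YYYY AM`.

27 Pashons 1745 AM

Julian Day Number of the source date = 2462292.
Converting JDN 2462292 to the Coptic calendar gives 27 Pashons 1745 AM.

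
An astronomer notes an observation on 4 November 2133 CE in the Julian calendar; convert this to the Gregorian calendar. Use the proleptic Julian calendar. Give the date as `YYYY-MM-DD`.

2133-11-18

At this point the Julian calendar is 14 days behind the Gregorian.
4 November 2133 Julian + 14 days → 18 November 2133 Gregorian.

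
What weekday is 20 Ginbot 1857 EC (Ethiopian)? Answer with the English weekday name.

This is JDN 2402384 (27 May 1865 Gregorian).
JDN 2402384 mod 7 = 5, and JDN 0 was a Monday, so this is a Saturday.

Saturday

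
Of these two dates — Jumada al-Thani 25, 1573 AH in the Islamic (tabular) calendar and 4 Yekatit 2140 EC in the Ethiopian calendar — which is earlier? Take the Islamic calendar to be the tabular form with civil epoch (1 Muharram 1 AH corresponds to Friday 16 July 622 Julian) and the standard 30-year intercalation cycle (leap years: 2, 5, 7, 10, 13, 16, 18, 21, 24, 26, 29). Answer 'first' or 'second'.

second

Converting both to JDN: 2505676 vs 2505644; the smaller is the second.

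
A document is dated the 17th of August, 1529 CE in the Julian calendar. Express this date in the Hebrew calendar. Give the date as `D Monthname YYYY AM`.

The source date corresponds to 27 August 1529 in the proleptic Gregorian calendar (JDN 2279754).
That day falls on 12 Elul 5289 AM in the Hebrew calendar.

12 Elul 5289 AM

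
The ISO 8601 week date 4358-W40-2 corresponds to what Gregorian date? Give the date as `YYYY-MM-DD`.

ISO week 1 of 4358 is the week containing the first Thursday of 4358.
Week 40, day 2 (Tuesday) lands on 4358-09-30.

4358-09-30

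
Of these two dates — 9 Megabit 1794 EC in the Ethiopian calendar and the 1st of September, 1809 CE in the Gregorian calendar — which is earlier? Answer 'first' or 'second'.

First date → JDN 2379302; second date → JDN 2382027.
JDN 2379302 < JDN 2382027, so the first date is earlier.

first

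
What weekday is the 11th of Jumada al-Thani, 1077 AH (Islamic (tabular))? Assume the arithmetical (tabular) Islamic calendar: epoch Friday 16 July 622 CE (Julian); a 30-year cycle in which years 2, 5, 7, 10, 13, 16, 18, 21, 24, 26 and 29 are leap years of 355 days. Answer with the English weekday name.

Equivalently 9 December 1666 Gregorian, JDN 2329897.
Since JDN mod 7 = 3 (0 = Monday), the day is Thursday.

Thursday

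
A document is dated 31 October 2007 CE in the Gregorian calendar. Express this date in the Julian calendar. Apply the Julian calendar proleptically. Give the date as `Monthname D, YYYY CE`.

October 18, 2007 CE

The Julian–Gregorian offset here is 13 days (Julian trailing).
31 October 2007 Gregorian − 13 days → 18 October 2007 Julian.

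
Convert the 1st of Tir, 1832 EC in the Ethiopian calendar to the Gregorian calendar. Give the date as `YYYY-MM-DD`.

Both dates share Julian Day Number 2393114; in the Gregorian calendar that is 9 January 1840 CE.

1840-01-09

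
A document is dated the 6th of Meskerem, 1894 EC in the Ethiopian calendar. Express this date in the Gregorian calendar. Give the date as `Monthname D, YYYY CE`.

September 16, 1901 CE

Both dates share Julian Day Number 2415644; in the Gregorian calendar that is 16 September 1901 CE.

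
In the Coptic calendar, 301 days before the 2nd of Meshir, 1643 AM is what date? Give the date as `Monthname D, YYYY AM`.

Parmouti 6, 1642 AM

The starting date is JDN 2424921; 2424921 − 301 = 2424620.
JDN 2424620 corresponds to Parmouti 6, 1642 AM.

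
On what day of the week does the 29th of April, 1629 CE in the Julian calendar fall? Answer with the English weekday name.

This is JDN 2316169 (9 May 1629 Gregorian).
2316169 ≡ 2 (mod 7); counting from Monday = 0 gives Wednesday.

Wednesday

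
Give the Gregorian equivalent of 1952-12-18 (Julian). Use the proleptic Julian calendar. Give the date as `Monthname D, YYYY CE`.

December 31, 1952 CE

For dates in this range the Gregorian date is 13 days ahead of the Julian.
18 December 1952 Julian + 13 days → 31 December 1952 Gregorian.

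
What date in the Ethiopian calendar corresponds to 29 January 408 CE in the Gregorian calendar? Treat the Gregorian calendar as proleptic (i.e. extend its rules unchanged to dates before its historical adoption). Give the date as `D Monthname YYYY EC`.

2 Yekatit 400 EC

Julian Day Number of the source date = 1870107.
Converting JDN 1870107 to the Ethiopian calendar gives 2 Yekatit 400 EC.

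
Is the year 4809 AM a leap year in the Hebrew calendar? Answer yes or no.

Hebrew year 4809 is year 2 of its 19-year Metonic cycle; leap years are at positions 3, 6, 8, 11, 14, 17, 19, so it is a common year (12 months).

no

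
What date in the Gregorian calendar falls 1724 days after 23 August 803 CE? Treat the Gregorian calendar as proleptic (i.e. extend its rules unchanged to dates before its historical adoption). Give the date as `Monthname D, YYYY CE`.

The starting date is JDN 2014584; 2014584 + 1724 = 2016308.
JDN 2016308 corresponds to May 12, 808 CE.

May 12, 808 CE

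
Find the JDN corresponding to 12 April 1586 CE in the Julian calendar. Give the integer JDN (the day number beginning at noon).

In the Gregorian calendar the same day is 22 April 1586.
JDN 2400001 is 17 November 1858 CE (Gregorian), MJD 0; the target day is −99555 days from there, so JDN = 2300446.

2300446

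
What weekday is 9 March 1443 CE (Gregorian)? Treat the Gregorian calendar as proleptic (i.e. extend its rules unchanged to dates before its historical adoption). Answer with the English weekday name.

Thursday

2248172 ≡ 3 (mod 7); counting from Monday = 0 gives Thursday.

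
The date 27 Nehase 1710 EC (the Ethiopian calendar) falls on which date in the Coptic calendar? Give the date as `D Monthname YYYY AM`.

Both dates share Julian Day Number 2348789; in the Coptic calendar that is 27 Mesori 1434 AM.

27 Mesori 1434 AM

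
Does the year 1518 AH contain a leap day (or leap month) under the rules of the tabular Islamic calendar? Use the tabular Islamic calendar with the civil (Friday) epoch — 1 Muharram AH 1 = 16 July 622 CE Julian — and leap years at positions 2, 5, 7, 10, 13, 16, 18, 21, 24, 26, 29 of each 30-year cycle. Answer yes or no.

yes

Year 1518 AH is year 18 of its 30-year cycle; leap positions are 2, 5, 7, 10, 13, 16, 18, 21, 24, 26, 29, so it is a leap year (355 days).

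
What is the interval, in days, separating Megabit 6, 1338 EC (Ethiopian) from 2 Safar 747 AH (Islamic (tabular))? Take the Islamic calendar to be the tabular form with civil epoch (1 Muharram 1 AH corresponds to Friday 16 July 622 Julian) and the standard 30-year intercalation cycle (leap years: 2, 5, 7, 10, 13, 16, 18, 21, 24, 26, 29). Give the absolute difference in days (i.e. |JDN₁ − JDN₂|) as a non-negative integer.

84

First date → JDN 2212745; second date → JDN 2212829.
The interval is |2212745 − 2212829| = 84 days.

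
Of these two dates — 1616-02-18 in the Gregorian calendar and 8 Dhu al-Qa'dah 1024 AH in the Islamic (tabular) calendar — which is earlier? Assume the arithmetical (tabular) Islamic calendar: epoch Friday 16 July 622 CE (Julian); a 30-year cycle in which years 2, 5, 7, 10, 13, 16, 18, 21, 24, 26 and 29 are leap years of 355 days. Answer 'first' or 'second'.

second

Converting both to JDN: 2311340 vs 2311259; the smaller is the second.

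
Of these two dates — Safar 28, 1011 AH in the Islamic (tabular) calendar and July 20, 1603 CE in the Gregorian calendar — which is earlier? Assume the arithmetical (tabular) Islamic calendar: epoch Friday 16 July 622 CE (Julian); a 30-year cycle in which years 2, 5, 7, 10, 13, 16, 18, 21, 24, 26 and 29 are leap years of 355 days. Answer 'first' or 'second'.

The two dates have Julian Day Numbers 2306407 and 2306744 respectively.
Since 2306407 < 2306744, the first date comes first.

first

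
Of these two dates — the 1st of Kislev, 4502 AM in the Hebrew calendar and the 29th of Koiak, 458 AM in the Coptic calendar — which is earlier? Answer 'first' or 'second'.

first

The two dates have Julian Day Numbers 1992027 and 1992067 respectively.
Since 1992027 < 1992067, the first date comes first.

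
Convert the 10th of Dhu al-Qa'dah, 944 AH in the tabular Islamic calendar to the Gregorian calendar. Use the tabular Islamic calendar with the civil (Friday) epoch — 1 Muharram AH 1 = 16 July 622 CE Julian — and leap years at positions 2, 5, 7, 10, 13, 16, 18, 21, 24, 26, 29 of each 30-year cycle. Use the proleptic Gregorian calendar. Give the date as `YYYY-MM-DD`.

Both dates share Julian Day Number 2282912; in the Gregorian calendar that is 20 April 1538 CE.

1538-04-20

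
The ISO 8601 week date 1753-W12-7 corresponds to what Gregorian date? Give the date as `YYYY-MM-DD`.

ISO week 1 of 1753 is the week containing the first Thursday of 1753.
Week 12, day 7 (Sunday) lands on 1753-03-25.

1753-03-25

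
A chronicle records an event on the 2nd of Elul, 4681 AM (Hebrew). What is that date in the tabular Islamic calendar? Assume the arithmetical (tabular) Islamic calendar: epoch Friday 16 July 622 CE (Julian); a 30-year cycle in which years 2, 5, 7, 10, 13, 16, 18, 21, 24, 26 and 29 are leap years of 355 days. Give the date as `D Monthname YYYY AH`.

The source date corresponds to 14 August 921 in the proleptic Gregorian calendar (JDN 2057674).
That day falls on 1 Rabi' al-Thani 309 AH in the tabular Islamic calendar.

1 Rabi' al-Thani 309 AH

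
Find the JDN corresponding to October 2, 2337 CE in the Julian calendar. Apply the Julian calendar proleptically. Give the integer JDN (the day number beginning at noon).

2574922

Equivalently 18 October 2337 (Gregorian).
JDN 2400001 is 17 November 1858 CE (Gregorian), MJD 0; the target day is +174921 days from there, so JDN = 2574922.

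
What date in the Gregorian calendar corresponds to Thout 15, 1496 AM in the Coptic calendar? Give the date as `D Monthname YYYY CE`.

24 September 1779 CE

Both dates share Julian Day Number 2371093; in the Gregorian calendar that is 24 September 1779 CE.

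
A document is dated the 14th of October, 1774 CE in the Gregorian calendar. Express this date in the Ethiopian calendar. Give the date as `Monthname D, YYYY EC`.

Tikimt 6, 1767 EC

Julian Day Number of the source date = 2369287.
Converting JDN 2369287 to the Ethiopian calendar gives 6 Tikimt 1767 EC.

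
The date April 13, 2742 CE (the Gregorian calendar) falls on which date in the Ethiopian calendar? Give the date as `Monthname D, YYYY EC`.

Megabit 29, 2734 EC

Both dates share Julian Day Number 2722657; in the Ethiopian calendar that is 29 Megabit 2734 EC.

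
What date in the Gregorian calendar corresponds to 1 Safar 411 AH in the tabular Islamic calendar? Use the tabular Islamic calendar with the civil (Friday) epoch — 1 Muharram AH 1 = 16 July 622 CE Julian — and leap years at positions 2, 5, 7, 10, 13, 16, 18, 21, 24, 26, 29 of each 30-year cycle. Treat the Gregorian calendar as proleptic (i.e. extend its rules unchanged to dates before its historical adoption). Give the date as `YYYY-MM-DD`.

Julian Day Number of the source date = 2093760.
Converting JDN 2093760 to the Gregorian calendar gives 2 June 1020 CE.

1020-06-02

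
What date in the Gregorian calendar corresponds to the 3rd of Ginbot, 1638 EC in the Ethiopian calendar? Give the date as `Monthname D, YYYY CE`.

Julian Day Number of the source date = 2322377.
Converting JDN 2322377 to the Gregorian calendar gives 8 May 1646 CE.

May 8, 1646 CE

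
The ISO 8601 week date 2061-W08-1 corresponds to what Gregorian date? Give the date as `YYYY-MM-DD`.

ISO week 1 of 2061 is the week containing the first Thursday of 2061.
Week 8, day 1 (Monday) lands on 2061-02-21.

2061-02-21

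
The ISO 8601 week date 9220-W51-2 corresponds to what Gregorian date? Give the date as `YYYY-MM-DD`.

ISO week 1 of 9220 is the week containing the first Thursday of 9220.
Week 51, day 2 (Tuesday) lands on 9220-12-15.

9220-12-15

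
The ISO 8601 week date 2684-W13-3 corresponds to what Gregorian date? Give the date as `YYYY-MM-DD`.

ISO week 1 of 2684 is the week containing the first Thursday of 2684.
Week 13, day 3 (Wednesday) lands on 2684-03-26.

2684-03-26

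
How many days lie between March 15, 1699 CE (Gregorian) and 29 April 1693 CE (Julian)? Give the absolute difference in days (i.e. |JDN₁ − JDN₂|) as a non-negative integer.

2136

JDN of the first date = 2341681.
JDN of the second date = 2339545.
|2339545 − 2341681| = 2136.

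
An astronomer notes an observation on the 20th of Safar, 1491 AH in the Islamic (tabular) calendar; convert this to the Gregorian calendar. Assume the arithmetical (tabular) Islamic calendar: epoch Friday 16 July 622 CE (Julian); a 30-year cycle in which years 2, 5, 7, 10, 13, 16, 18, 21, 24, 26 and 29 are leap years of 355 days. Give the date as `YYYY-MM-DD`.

Both dates share Julian Day Number 2476495; in the Gregorian calendar that is 23 April 2068 CE.

2068-04-23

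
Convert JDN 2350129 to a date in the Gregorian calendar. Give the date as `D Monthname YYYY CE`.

JDN 2451545 is 1 Jan 2000; 2350129 is −101416 days from there.

2 May 1722 CE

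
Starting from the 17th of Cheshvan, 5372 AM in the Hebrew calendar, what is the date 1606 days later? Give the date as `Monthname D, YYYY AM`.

Counting 1606 days forward from JDN 2309762 reaches JDN 2311368, which is Adar 28, 5376 AM.

Adar 28, 5376 AM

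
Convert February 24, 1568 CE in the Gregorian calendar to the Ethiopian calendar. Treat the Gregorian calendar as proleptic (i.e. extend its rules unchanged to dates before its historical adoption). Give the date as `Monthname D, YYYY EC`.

Yekatit 19, 1560 EC

Both dates share Julian Day Number 2293814; in the Ethiopian calendar that is 19 Yekatit 1560 EC.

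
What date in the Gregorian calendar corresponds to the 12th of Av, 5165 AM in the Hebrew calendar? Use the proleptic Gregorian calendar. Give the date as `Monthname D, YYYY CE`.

Both dates share Julian Day Number 2234423; in the Gregorian calendar that is 17 July 1405 CE.

July 17, 1405 CE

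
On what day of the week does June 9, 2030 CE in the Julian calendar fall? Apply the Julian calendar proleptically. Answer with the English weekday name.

Saturday

This is JDN 2462675 (22 June 2030 Gregorian).
Since JDN mod 7 = 5 (0 = Monday), the day is Saturday.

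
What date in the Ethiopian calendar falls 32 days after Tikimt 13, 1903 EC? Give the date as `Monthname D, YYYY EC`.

Hidar 15, 1903 EC

Counting 32 days forward from JDN 2418968 reaches JDN 2419000, which is Hidar 15, 1903 EC.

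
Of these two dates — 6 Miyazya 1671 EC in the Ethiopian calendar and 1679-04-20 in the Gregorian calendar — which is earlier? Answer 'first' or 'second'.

first

The two dates have Julian Day Numbers 2334403 and 2334412 respectively.
Since 2334403 < 2334412, the first date comes first.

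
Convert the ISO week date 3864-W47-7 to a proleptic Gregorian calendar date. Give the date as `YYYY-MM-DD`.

ISO week 1 of 3864 is the week containing the first Thursday of 3864.
Week 47, day 7 (Sunday) lands on 3864-11-27.

3864-11-27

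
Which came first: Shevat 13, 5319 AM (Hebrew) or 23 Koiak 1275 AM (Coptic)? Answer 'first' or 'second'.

second

The two dates have Julian Day Numbers 2290503 and 2290470 respectively.
Since 2290470 < 2290503, the second date comes first.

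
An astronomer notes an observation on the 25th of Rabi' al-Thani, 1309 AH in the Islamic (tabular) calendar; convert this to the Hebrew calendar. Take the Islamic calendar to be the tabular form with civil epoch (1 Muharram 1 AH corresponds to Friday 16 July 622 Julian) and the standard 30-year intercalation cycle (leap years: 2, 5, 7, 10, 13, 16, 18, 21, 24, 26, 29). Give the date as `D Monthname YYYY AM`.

Julian Day Number of the source date = 2412065.
Converting JDN 2412065 to the Hebrew calendar gives 27 Cheshvan 5652 AM.

27 Cheshvan 5652 AM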